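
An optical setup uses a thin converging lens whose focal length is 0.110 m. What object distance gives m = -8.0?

0.124 m

m = −d_i/d_o ⇒ d_i = −m·d_o.
1/f = 1/d_o + 1/d_i = 1/d_o − 1/(m·d_o) = (1 − 1/m)/d_o, so d_o = f(1 − 1/m) = (0.1100)(1 − 1/(-8.0)) = 0.124 m.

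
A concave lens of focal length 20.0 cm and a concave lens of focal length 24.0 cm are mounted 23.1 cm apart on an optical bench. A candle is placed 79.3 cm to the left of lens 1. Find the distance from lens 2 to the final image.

Lens 1 is diverging, so f₁ = −20.0 cm.
Lens 1: 1/d_i1 = 1/f₁ − 1/d_o1 = 1/(-20.0) − 1/(79.3) = -0.06261, so d_i1 = -15.97 cm.
The intermediate image is 15.97 cm to the left of lens 1 (virtual), which is 23.1 − (-15.97) = 39.07 cm to the left of lens 2, so d_o2 = +39.07 cm.
Lens 2 is diverging, so f₂ = −24.0 cm.
Lens 2: 1/d_i2 = 1/f₂ − 1/d_o2 = 1/(-24.0) − 1/(39.07) = -0.06726, so d_i2 = -14.9 cm.
The final image is virtual, 14.9 cm to the left of lens 2 (overall magnification ≈ 0.077).

14.9 cm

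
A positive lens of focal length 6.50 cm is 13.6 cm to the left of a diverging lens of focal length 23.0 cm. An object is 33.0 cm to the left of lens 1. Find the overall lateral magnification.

Lens 1: 1/d_i1 = 1/(6.50) − 1/(33.0) = 0.1235, so d_i1 = 8.094 cm; m₁ = −d_i1/d_o1 = -0.2453.
d_o2 = 13.6 − (8.094) = 5.506 cm.
f₂ = −23.0 cm (diverging).
Lens 2: 1/d_i2 = 1/(-23.0) − 1/(5.506) = -0.2251, so d_i2 = -4.443 cm; m₂ = −d_i2/d_o2 = +0.8068.
m = m₁·m₂ = (-0.2453)(+0.8068) = -0.198.

m = -0.198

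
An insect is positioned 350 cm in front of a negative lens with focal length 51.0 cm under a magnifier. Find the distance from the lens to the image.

44.5 cm

For a negative lens, f = -51.0 cm.
Lens equation: 1/v = 1/f − 1/u = 1/(-51.00) − 1/(350) = -0.01961 − 0.002857 = -0.02246, so v = -44.5 cm.
The image is virtual, upright and reduced, on the same side as the object.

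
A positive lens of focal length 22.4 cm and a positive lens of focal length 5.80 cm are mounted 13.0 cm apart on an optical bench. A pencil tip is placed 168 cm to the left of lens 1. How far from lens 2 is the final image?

Lens 1: 1/d_i1 = 1/f₁ − 1/d_o1 = 1/(22.4) − 1/(168) = 0.03869, so d_i1 = 25.85 cm.
The intermediate image is 25.85 cm to the right of lens 1, which lies 12.85 cm to the right of lens 2 — a virtual object — so d_o2 = −12.85 cm.
Lens 2: 1/d_i2 = 1/f₂ − 1/d_o2 = 1/(5.80) − 1/(-12.85) = 0.2502, so d_i2 = 4.00 cm.
The final image is real, 4.00 cm to the right of lens 2 (overall magnification ≈ -0.048).

4.00 cm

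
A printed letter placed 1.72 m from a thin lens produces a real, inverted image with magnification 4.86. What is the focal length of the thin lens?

m = −d_i/d_o ⇒ d_i = −m·d_o = −(-4.86)·(1.72) = 8.359 m.
1/f = 1/d_o + 1/d_i = 1/(1.72) + 1/(8.359) = 0.7010, so f = 1.43 m.
Since f is positive, the thin lens is converging.

f = 1.43 m (converging)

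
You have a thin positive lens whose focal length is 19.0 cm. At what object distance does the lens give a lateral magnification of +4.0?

14.2 cm

m = −d_i/d_o ⇒ d_i = −m·d_o.
1/f = 1/d_o + 1/d_i = 1/d_o − 1/(m·d_o) = (1 − 1/m)/d_o, so d_o = f(1 − 1/m) = (19.00)(1 − 1/(+4.0)) = 14.2 cm.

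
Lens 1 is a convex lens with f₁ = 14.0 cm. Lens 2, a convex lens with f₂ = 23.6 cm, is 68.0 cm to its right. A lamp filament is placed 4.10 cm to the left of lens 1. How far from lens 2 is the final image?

Lens 1: 1/d_i1 = 1/f₁ − 1/d_o1 = 1/(14.0) − 1/(4.10) = -0.1725, so d_i1 = -5.798 cm.
The intermediate image is 5.798 cm to the left of lens 1 (virtual), which is 68.0 − (-5.798) = 73.80 cm to the left of lens 2, so d_o2 = +73.80 cm.
Lens 2: 1/d_i2 = 1/f₂ − 1/d_o2 = 1/(23.6) − 1/(73.80) = 0.02882, so d_i2 = 34.7 cm.
The final image is real, 34.7 cm to the right of lens 2 (overall magnification ≈ -0.66).

34.7 cm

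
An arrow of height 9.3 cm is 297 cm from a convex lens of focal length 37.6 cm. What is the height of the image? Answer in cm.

1.35 cm

1/d_i = 1/f − 1/d_o = 1/(37.60) − 1/(297) = 0.02323, so d_i = 43.05 cm.
m = −d_i/d_o = -0.1449.
|h_i| = |m|·h_o = 0.1449 × 9.3 = 1.35 cm. The image is real, inverted and reduced, on the far side of the lens.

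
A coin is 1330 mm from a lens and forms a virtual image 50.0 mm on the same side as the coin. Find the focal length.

Virtual image ⇒ d_i = −50.0 mm.
1/f = 1/d_o + 1/d_i = 1/(1330) + 1/(-50.0) = -0.01925, so f = -52.0 mm.
Since f is negative, the lens is diverging.

f = -52.0 mm (diverging)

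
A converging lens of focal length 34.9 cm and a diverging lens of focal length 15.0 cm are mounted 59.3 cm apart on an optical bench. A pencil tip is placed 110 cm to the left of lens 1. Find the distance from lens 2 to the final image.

Lens 1: 1/d_i1 = 1/f₁ − 1/d_o1 = 1/(34.9) − 1/(110) = 0.01956, so d_i1 = 51.12 cm.
The intermediate image is 51.12 cm to the right of lens 1, which is 59.3 − (51.12) = 8.180 cm to the left of lens 2, so d_o2 = +8.180 cm.
Lens 2 is diverging, so f₂ = −15.0 cm.
Lens 2: 1/d_i2 = 1/f₂ − 1/d_o2 = 1/(-15.0) − 1/(8.180) = -0.1889, so d_i2 = -5.29 cm.
The final image is virtual, 5.29 cm to the left of lens 2 (overall magnification ≈ -0.30).

5.29 cm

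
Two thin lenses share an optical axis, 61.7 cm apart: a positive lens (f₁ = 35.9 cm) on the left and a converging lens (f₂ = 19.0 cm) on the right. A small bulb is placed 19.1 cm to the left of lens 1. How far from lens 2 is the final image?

Lens 1: 1/d_i1 = 1/f₁ − 1/d_o1 = 1/(35.9) − 1/(19.1) = -0.02450, so d_i1 = -40.81 cm.
The intermediate image is 40.81 cm to the left of lens 1 (virtual), which is 61.7 − (-40.81) = 102.5 cm to the left of lens 2, so d_o2 = +102.5 cm.
Lens 2: 1/d_i2 = 1/f₂ − 1/d_o2 = 1/(19.0) − 1/(102.5) = 0.04288, so d_i2 = 23.3 cm.
The final image is real, 23.3 cm to the right of lens 2 (overall magnification ≈ -0.49).

23.3 cm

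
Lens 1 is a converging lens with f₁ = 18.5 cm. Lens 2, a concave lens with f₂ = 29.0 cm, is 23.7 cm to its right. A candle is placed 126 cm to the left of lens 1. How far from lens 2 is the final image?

1.89 cm

Lens 1: 1/d_i1 = 1/f₁ − 1/d_o1 = 1/(18.5) − 1/(126) = 0.04612, so d_i1 = 21.68 cm.
The intermediate image is 21.68 cm to the right of lens 1, which is 23.7 − (21.68) = 2.020 cm to the left of lens 2, so d_o2 = +2.020 cm.
Lens 2 is diverging, so f₂ = −29.0 cm.
Lens 2: 1/d_i2 = 1/f₂ − 1/d_o2 = 1/(-29.0) − 1/(2.020) = -0.5295, so d_i2 = -1.89 cm.
The final image is virtual, 1.89 cm to the left of lens 2 (overall magnification ≈ -0.16).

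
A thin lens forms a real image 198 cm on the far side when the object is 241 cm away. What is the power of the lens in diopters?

d_i = +198 cm.
1/f = 1/d_o + 1/d_i = 1/(241) + 1/(198) = 0.009200 cm⁻¹.
f = 108.7 cm = 1.087 m, so P = 1/f = +0.920 D.

P = +0.920 D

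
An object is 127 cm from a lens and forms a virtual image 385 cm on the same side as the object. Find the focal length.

Virtual image ⇒ d_i = −385 cm.
1/f = 1/d_o + 1/d_i = 1/(127) + 1/(-385) = 0.005277, so f = 190 cm.
Since f is positive, the lens is converging.

f = 190 cm (converging)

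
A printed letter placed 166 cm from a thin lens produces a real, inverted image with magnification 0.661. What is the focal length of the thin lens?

m = −d_i/d_o ⇒ d_i = −m·d_o = −(-0.661)·(166) = 109.7 cm.
1/f = 1/d_o + 1/d_i = 1/(166) + 1/(109.7) = 0.01514, so f = 66.1 cm.
Since f is positive, the thin lens is converging.

f = 66.1 cm (converging)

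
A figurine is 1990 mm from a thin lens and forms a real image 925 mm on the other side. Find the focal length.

Real image ⇒ d_i = +925 mm.
1/f = 1/d_o + 1/d_i = 1/(1990) + 1/(925) = 0.001584, so f = 631 mm.
Since f is positive, the thin lens is converging.

f = 631 mm (converging)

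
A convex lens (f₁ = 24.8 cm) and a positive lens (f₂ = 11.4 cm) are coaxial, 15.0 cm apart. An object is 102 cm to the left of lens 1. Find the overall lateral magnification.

m = -0.126

Lens 1: 1/d_i1 = 1/(24.8) − 1/(102) = 0.03052, so d_i1 = 32.77 cm; m₁ = −d_i1/d_o1 = -0.3213.
d_o2 = 15.0 − (32.77) = -17.77 cm (virtual object).
Lens 2: 1/d_i2 = 1/(11.4) − 1/(-17.77) = 0.1440, so d_i2 = 6.945 cm; m₂ = −d_i2/d_o2 = +0.3908.
m = m₁·m₂ = (-0.3213)(+0.3908) = -0.126.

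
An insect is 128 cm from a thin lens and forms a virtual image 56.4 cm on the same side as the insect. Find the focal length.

Virtual image ⇒ d_i = −56.4 cm.
1/f = 1/d_o + 1/d_i = 1/(128) + 1/(-56.4) = -0.009918, so f = -101 cm.
Since f is negative, the thin lens is diverging.

f = -101 cm (diverging)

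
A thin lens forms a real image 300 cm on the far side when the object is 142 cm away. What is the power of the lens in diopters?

P = +1.04 D

d_i = +300 cm.
1/f = 1/d_o + 1/d_i = 1/(142) + 1/(300) = 0.01038 cm⁻¹.
f = 96.38 cm = 0.9638 m, so P = 1/f = +1.04 D.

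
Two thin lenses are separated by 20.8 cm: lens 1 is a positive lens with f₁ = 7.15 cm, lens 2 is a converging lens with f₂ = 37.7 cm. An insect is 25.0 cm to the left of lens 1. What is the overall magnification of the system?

m = -0.561

Lens 1: 1/d_i1 = 1/(7.15) − 1/(25.0) = 0.09986, so d_i1 = 10.01 cm; m₁ = −d_i1/d_o1 = -0.4004.
d_o2 = 20.8 − (10.01) = 10.79 cm.
Lens 2: 1/d_i2 = 1/(37.7) − 1/(10.79) = -0.06615, so d_i2 = -15.12 cm; m₂ = −d_i2/d_o2 = +1.401.
m = m₁·m₂ = (-0.4004)(+1.401) = -0.561.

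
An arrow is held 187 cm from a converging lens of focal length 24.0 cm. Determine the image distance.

Lens equation: 1/d_i = 1/f − 1/d_o = 1/(24.00) − 1/(187) = 0.04167 − 0.005348 = 0.03632, so d_i = 27.5 cm.
The image is real, inverted and reduced, on the far side of the lens.

27.5 cm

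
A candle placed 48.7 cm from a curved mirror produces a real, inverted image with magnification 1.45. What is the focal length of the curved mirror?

m = −d_i/d_o ⇒ d_i = −m·d_o = −(-1.45)·(48.7) = 70.61 cm.
1/f = 1/d_o + 1/d_i = 1/(48.7) + 1/(70.61) = 0.03470, so f = 28.8 cm.
Since f is positive, the curved mirror is concave.

f = 28.8 cm (concave)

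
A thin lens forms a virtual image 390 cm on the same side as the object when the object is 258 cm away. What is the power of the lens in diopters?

P = +0.131 D

Virtual image ⇒ d_i = −390 cm.
1/f = 1/d_o + 1/d_i = 1/(258) + 1/(-390) = 0.001312 cm⁻¹.
f = 762.3 cm = 7.623 m, so P = 1/f = +0.131 D.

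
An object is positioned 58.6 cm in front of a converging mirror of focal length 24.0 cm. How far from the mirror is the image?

40.6 cm

Mirror equation: 1/q = 1/f − 1/p = 1/(24.00) − 1/(58.6) = 0.04167 − 0.01706 = 0.02460, so q = 40.6 cm.
The image is real, inverted and reduced, in front of the mirror.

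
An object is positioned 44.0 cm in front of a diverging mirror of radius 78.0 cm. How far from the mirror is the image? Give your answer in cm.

20.7 cm

f = R/2 = 78.0/2 = 39.00 cm; for a diverging mirror, f = -39.00 cm.
Mirror equation: 1/d_i = 1/f − 1/d_o = 1/(-39.00) − 1/(44.0) = -0.02564 − 0.02273 = -0.04837, so d_i = -20.7 cm.
The image is virtual, upright and reduced, behind the mirror.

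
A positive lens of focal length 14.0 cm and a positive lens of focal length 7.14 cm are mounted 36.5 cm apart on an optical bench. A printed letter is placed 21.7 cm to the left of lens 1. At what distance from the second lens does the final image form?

Lens 1: 1/d_i1 = 1/f₁ − 1/d_o1 = 1/(14.0) − 1/(21.7) = 0.02535, so d_i1 = 39.45 cm.
The intermediate image is 39.45 cm to the right of lens 1, which lies 2.950 cm to the right of lens 2 — a virtual object — so d_o2 = −2.950 cm.
Lens 2: 1/d_i2 = 1/f₂ − 1/d_o2 = 1/(7.14) − 1/(-2.950) = 0.4790, so d_i2 = 2.09 cm.
The final image is real, 2.09 cm to the right of lens 2 (overall magnification ≈ -1.3).

2.09 cm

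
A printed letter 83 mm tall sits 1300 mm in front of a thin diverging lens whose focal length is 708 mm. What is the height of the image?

For a diverging lens, f = -708 mm.
1/d_i = 1/f − 1/d_o = 1/(-708.0) − 1/(1300) = -0.002182, so d_i = -458.4 mm.
m = −d_i/d_o = +0.3526.
|h_i| = |m|·h_o = 0.3526 × 83 = 29.3 mm. The image is virtual, upright and reduced, on the same side as the object.

29.3 mm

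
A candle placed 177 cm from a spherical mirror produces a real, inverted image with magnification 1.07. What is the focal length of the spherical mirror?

m = −d_i/d_o ⇒ d_i = −m·d_o = −(-1.07)·(177) = 189.4 cm.
1/f = 1/d_o + 1/d_i = 1/(177) + 1/(189.4) = 0.01093, so f = 91.5 cm.
Since f is positive, the spherical mirror is concave.

f = 91.5 cm (concave)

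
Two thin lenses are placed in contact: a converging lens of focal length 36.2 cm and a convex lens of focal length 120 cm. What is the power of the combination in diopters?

P = +3.60 D

P₁ = 1/f₁ = 1/(0.362 m) = +2.762 D; P₂ = 1/f₂ = 1/(1.20 m) = +0.8333 D.
For thin lenses in contact, P = P₁ + P₂ = (+2.762) + (+0.8333) = +3.60 D.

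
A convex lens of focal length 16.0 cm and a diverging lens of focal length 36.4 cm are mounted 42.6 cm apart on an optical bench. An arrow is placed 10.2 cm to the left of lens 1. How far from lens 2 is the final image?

24.0 cm

Lens 1: 1/d_i1 = 1/f₁ − 1/d_o1 = 1/(16.0) − 1/(10.2) = -0.03554, so d_i1 = -28.14 cm.
The intermediate image is 28.14 cm to the left of lens 1 (virtual), which is 42.6 − (-28.14) = 70.74 cm to the left of lens 2, so d_o2 = +70.74 cm.
Lens 2 is diverging, so f₂ = −36.4 cm.
Lens 2: 1/d_i2 = 1/f₂ − 1/d_o2 = 1/(-36.4) − 1/(70.74) = -0.04161, so d_i2 = -24.0 cm.
The final image is virtual, 24.0 cm to the left of lens 2 (overall magnification ≈ 0.94).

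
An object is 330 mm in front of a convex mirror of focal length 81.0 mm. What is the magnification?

m = +0.197

For a convex mirror, f = -81.0 mm.
1/d_i = 1/f − 1/d_o = 1/(-81.00) − 1/(330) = -0.01538, so d_i = -65.04 mm.
m = −d_i/d_o = −(-65.04)/(330) = +0.197.
The image is virtual, upright and reduced, behind the mirror.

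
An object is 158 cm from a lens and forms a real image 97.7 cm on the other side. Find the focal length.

f = 60.4 cm (converging)

Real image ⇒ d_i = +97.7 cm.
1/f = 1/d_o + 1/d_i = 1/(158) + 1/(97.7) = 0.01656, so f = 60.4 cm.
Since f is positive, the lens is converging.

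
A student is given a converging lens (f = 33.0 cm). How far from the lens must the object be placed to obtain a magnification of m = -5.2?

m = −d_i/d_o ⇒ d_i = −m·d_o.
1/f = 1/d_o + 1/d_i = 1/d_o − 1/(m·d_o) = (1 − 1/m)/d_o, so d_o = f(1 − 1/m) = (33.00)(1 − 1/(-5.2)) = 39.3 cm.

39.3 cm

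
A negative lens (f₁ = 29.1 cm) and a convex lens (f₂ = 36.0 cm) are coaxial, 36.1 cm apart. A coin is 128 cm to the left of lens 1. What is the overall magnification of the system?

m = -0.280

f₁ = −29.1 cm (diverging).
Lens 1: 1/d_i1 = 1/(-29.1) − 1/(128) = -0.04218, so d_i1 = -23.71 cm; m₁ = −d_i1/d_o1 = +0.1852.
d_o2 = 36.1 − (-23.71) = 59.81 cm.
Lens 2: 1/d_i2 = 1/(36.0) − 1/(59.81) = 0.01106, so d_i2 = 90.43 cm; m₂ = −d_i2/d_o2 = -1.512.
m = m₁·m₂ = (+0.1852)(-1.512) = -0.280.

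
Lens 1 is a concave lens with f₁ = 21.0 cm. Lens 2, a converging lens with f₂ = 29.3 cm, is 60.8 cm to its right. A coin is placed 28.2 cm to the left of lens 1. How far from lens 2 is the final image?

49.0 cm

Lens 1 is diverging, so f₁ = −21.0 cm.
Lens 1: 1/d_i1 = 1/f₁ − 1/d_o1 = 1/(-21.0) − 1/(28.2) = -0.08308, so d_i1 = -12.04 cm.
The intermediate image is 12.04 cm to the left of lens 1 (virtual), which is 60.8 − (-12.04) = 72.84 cm to the left of lens 2, so d_o2 = +72.84 cm.
Lens 2: 1/d_i2 = 1/f₂ − 1/d_o2 = 1/(29.3) − 1/(72.84) = 0.02040, so d_i2 = 49.0 cm.
The final image is real, 49.0 cm to the right of lens 2 (overall magnification ≈ -0.29).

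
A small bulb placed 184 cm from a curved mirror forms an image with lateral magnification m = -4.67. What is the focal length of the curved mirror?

m = −d_i/d_o ⇒ d_i = −m·d_o = −(-4.67)·(184) = 859.3 cm.
1/f = 1/d_o + 1/d_i = 1/(184) + 1/(859.3) = 0.006599, so f = 152 cm.
Since f is positive, the curved mirror is concave.

f = 152 cm (concave)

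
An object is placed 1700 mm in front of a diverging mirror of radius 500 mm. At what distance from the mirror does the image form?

218 mm

f = R/2 = 500/2 = 250.0 mm; for a diverging mirror, f = -250.0 mm.
Mirror equation: 1/q = 1/f − 1/p = 1/(-250.0) − 1/(1700) = -0.004000 − 0.0005882 = -0.004588, so q = -218 mm.
The image is virtual, upright and reduced, behind the mirror.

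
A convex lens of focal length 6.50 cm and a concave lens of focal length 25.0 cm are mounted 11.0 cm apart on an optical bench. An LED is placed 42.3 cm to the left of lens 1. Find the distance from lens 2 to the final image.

Lens 1: 1/d_i1 = 1/f₁ − 1/d_o1 = 1/(6.50) − 1/(42.3) = 0.1302, so d_i1 = 7.680 cm.
The intermediate image is 7.680 cm to the right of lens 1, which is 11.0 − (7.680) = 3.320 cm to the left of lens 2, so d_o2 = +3.320 cm.
Lens 2 is diverging, so f₂ = −25.0 cm.
Lens 2: 1/d_i2 = 1/f₂ − 1/d_o2 = 1/(-25.0) − 1/(3.320) = -0.3412, so d_i2 = -2.93 cm.
The final image is virtual, 2.93 cm to the left of lens 2 (overall magnification ≈ -0.16).

2.93 cm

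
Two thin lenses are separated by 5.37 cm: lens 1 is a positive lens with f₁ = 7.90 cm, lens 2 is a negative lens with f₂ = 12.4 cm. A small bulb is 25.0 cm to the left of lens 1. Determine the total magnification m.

m = -0.921

Lens 1: 1/d_i1 = 1/(7.90) − 1/(25.0) = 0.08658, so d_i1 = 11.55 cm; m₁ = −d_i1/d_o1 = -0.4620.
d_o2 = 5.37 − (11.55) = -6.180 cm (virtual object).
f₂ = −12.4 cm (diverging).
Lens 2: 1/d_i2 = 1/(-12.4) − 1/(-6.180) = 0.08117, so d_i2 = 12.32 cm; m₂ = −d_i2/d_o2 = +1.994.
m = m₁·m₂ = (-0.4620)(+1.994) = -0.921.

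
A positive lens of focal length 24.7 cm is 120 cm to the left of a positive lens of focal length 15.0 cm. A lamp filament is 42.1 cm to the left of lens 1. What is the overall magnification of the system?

Lens 1: 1/d_i1 = 1/(24.7) − 1/(42.1) = 0.01673, so d_i1 = 59.76 cm; m₁ = −d_i1/d_o1 = -1.419.
d_o2 = 120 − (59.76) = 60.24 cm.
Lens 2: 1/d_i2 = 1/(15.0) − 1/(60.24) = 0.05007, so d_i2 = 19.97 cm; m₂ = −d_i2/d_o2 = -0.3316.
m = m₁·m₂ = (-1.419)(-0.3316) = +0.471.

m = +0.471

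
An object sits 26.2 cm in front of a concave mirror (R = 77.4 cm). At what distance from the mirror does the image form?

f = R/2 = 77.4/2 = 38.70 cm.
Mirror equation: 1/q = 1/f − 1/p = 1/(38.70) − 1/(26.2) = 0.02584 − 0.03817 = -0.01233, so q = -81.1 cm.
The image is virtual, upright and enlarged, behind the mirror.

81.1 cm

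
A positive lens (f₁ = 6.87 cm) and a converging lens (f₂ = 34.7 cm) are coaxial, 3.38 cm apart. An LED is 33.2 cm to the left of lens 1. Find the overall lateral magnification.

m = -0.226

Lens 1: 1/d_i1 = 1/(6.87) − 1/(33.2) = 0.1154, so d_i1 = 8.663 cm; m₁ = −d_i1/d_o1 = -0.2609.
d_o2 = 3.38 − (8.663) = -5.283 cm (virtual object).
Lens 2: 1/d_i2 = 1/(34.7) − 1/(-5.283) = 0.2181, so d_i2 = 4.585 cm; m₂ = −d_i2/d_o2 = +0.8679.
m = m₁·m₂ = (-0.2609)(+0.8679) = -0.226.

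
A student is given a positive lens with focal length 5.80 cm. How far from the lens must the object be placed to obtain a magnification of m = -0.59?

m = −d_i/d_o ⇒ d_i = −m·d_o.
1/f = 1/d_o + 1/d_i = 1/d_o − 1/(m·d_o) = (1 − 1/m)/d_o, so d_o = f(1 − 1/m) = (5.800)(1 − 1/(-0.59)) = 15.6 cm.

15.6 cm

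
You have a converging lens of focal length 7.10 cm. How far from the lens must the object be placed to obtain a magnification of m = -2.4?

10.1 cm

m = −d_i/d_o ⇒ d_i = −m·d_o.
1/f = 1/d_o + 1/d_i = 1/d_o − 1/(m·d_o) = (1 − 1/m)/d_o, so d_o = f(1 − 1/m) = (7.100)(1 − 1/(-2.4)) = 10.1 cm.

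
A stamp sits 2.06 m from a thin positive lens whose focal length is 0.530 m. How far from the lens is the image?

0.714 m

Lens equation: 1/q = 1/f − 1/p = 1/(0.5300) − 1/(2.06) = 1.887 − 0.4854 = 1.401, so q = 0.714 m.
The image is real, inverted and reduced, on the far side of the lens.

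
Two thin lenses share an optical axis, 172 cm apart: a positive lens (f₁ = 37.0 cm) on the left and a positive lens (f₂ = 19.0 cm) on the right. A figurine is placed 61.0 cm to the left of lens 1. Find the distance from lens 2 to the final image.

Lens 1: 1/d_i1 = 1/f₁ − 1/d_o1 = 1/(37.0) − 1/(61.0) = 0.01063, so d_i1 = 94.04 cm.
The intermediate image is 94.04 cm to the right of lens 1, which is 172 − (94.04) = 77.96 cm to the left of lens 2, so d_o2 = +77.96 cm.
Lens 2: 1/d_i2 = 1/f₂ − 1/d_o2 = 1/(19.0) − 1/(77.96) = 0.03980, so d_i2 = 25.1 cm.
The final image is real, 25.1 cm to the right of lens 2 (overall magnification ≈ 0.50).

25.1 cm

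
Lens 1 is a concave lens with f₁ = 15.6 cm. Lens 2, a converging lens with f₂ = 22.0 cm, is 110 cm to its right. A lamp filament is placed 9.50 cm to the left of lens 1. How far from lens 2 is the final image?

27.2 cm

Lens 1 is diverging, so f₁ = −15.6 cm.
Lens 1: 1/d_i1 = 1/f₁ − 1/d_o1 = 1/(-15.6) − 1/(9.50) = -0.1694, so d_i1 = -5.904 cm.
The intermediate image is 5.904 cm to the left of lens 1 (virtual), which is 110 − (-5.904) = 115.9 cm to the left of lens 2, so d_o2 = +115.9 cm.
Lens 2: 1/d_i2 = 1/f₂ − 1/d_o2 = 1/(22.0) − 1/(115.9) = 0.03683, so d_i2 = 27.2 cm.
The final image is real, 27.2 cm to the right of lens 2 (overall magnification ≈ -0.15).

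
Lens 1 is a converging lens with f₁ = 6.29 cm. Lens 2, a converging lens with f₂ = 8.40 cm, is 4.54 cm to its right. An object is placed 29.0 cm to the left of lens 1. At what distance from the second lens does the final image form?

2.47 cm

Lens 1: 1/d_i1 = 1/f₁ − 1/d_o1 = 1/(6.29) − 1/(29.0) = 0.1245, so d_i1 = 8.032 cm.
The intermediate image is 8.032 cm to the right of lens 1, which lies 3.492 cm to the right of lens 2 — a virtual object — so d_o2 = −3.492 cm.
Lens 2: 1/d_i2 = 1/f₂ − 1/d_o2 = 1/(8.40) − 1/(-3.492) = 0.4054, so d_i2 = 2.47 cm.
The final image is real, 2.47 cm to the right of lens 2 (overall magnification ≈ -0.20).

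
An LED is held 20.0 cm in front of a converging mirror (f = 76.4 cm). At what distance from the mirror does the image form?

27.1 cm

Mirror equation: 1/d_i = 1/f − 1/d_o = 1/(76.40) − 1/(20.0) = 0.01309 − 0.05000 = -0.03691, so d_i = -27.1 cm.
The image is virtual, upright and enlarged, behind the mirror.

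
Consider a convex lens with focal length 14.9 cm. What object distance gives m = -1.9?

m = −d_i/d_o ⇒ d_i = −m·d_o.
1/f = 1/d_o + 1/d_i = 1/d_o − 1/(m·d_o) = (1 − 1/m)/d_o, so d_o = f(1 − 1/m) = (14.90)(1 − 1/(-1.9)) = 22.7 cm.

22.7 cm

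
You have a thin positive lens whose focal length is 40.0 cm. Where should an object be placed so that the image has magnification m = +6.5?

m = −d_i/d_o ⇒ d_i = −m·d_o.
1/f = 1/d_o + 1/d_i = 1/d_o − 1/(m·d_o) = (1 − 1/m)/d_o, so d_o = f(1 − 1/m) = (40.00)(1 − 1/(+6.5)) = 33.8 cm.

33.8 cm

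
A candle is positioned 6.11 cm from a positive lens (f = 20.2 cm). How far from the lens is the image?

8.76 cm

Lens equation: 1/d_i = 1/f − 1/d_o = 1/(20.20) − 1/(6.11) = 0.04950 − 0.1637 = -0.1142, so d_i = -8.76 cm.
The image is virtual, upright and enlarged, on the same side as the object.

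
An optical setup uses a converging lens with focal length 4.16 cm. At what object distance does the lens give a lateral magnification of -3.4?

m = −d_i/d_o ⇒ d_i = −m·d_o.
1/f = 1/d_o + 1/d_i = 1/d_o − 1/(m·d_o) = (1 − 1/m)/d_o, so d_o = f(1 − 1/m) = (4.160)(1 − 1/(-3.4)) = 5.38 cm.

5.38 cm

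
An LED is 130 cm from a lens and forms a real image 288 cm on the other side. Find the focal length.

f = 89.6 cm (converging)

Real image ⇒ d_i = +288 cm.
1/f = 1/d_o + 1/d_i = 1/(130) + 1/(288) = 0.01116, so f = 89.6 cm.
Since f is positive, the lens is converging.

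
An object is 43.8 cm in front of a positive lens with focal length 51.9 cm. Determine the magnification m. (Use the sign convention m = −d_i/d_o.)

1/d_i = 1/f − 1/d_o = 1/(51.90) − 1/(43.8) = -0.003563, so d_i = -280.6 cm.
m = −d_i/d_o = −(-280.6)/(43.8) = +6.41.
The image is virtual, upright and enlarged, on the same side as the object.

m = +6.41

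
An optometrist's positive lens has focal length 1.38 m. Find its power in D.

P = 1/f = 1/(1.38 m) = +0.725 D.

P = +0.725 D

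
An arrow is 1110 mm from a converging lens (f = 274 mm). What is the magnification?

m = -0.328

1/d_i = 1/f − 1/d_o = 1/(274.0) − 1/(1110) = 0.002749, so d_i = 363.8 mm.
m = −d_i/d_o = −(363.8)/(1110) = -0.328.
The image is real, inverted and reduced, on the far side of the lens.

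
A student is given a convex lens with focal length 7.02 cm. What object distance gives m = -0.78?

m = −d_i/d_o ⇒ d_i = −m·d_o.
1/f = 1/d_o + 1/d_i = 1/d_o − 1/(m·d_o) = (1 − 1/m)/d_o, so d_o = f(1 − 1/m) = (7.020)(1 − 1/(-0.78)) = 16.0 cm.

16.0 cm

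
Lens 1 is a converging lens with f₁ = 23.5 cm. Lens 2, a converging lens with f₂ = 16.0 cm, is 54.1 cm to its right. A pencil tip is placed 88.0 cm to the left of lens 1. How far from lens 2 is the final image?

Lens 1: 1/d_i1 = 1/f₁ − 1/d_o1 = 1/(23.5) − 1/(88.0) = 0.03119, so d_i1 = 32.06 cm.
The intermediate image is 32.06 cm to the right of lens 1, which is 54.1 − (32.06) = 22.04 cm to the left of lens 2, so d_o2 = +22.04 cm.
Lens 2: 1/d_i2 = 1/f₂ − 1/d_o2 = 1/(16.0) − 1/(22.04) = 0.01713, so d_i2 = 58.4 cm.
The final image is real, 58.4 cm to the right of lens 2 (overall magnification ≈ 0.97).

58.4 cm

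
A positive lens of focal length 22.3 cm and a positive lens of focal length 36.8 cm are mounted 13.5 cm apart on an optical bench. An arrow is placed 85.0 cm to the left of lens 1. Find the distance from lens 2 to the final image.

11.5 cm

Lens 1: 1/d_i1 = 1/f₁ − 1/d_o1 = 1/(22.3) − 1/(85.0) = 0.03308, so d_i1 = 30.23 cm.
The intermediate image is 30.23 cm to the right of lens 1, which lies 16.73 cm to the right of lens 2 — a virtual object — so d_o2 = −16.73 cm.
Lens 2: 1/d_i2 = 1/f₂ − 1/d_o2 = 1/(36.8) − 1/(-16.73) = 0.08695, so d_i2 = 11.5 cm.
The final image is real, 11.5 cm to the right of lens 2 (overall magnification ≈ -0.24).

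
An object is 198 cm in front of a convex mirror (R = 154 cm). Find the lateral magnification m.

f = R/2 = 154/2 = 77.00 cm; for a convex mirror, f = -77.00 cm.
1/d_i = 1/f − 1/d_o = 1/(-77.00) − 1/(198) = -0.01804, so d_i = -55.44 cm.
m = −d_i/d_o = −(-55.44)/(198) = +0.280.
The image is virtual, upright and reduced, behind the mirror.

m = +0.280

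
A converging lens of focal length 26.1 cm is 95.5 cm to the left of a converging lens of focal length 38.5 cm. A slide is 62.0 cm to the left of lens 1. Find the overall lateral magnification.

Lens 1: 1/d_i1 = 1/(26.1) − 1/(62.0) = 0.02219, so d_i1 = 45.08 cm; m₁ = −d_i1/d_o1 = -0.7271.
d_o2 = 95.5 − (45.08) = 50.42 cm.
Lens 2: 1/d_i2 = 1/(38.5) − 1/(50.42) = 0.006141, so d_i2 = 162.8 cm; m₂ = −d_i2/d_o2 = -3.230.
m = m₁·m₂ = (-0.7271)(-3.230) = +2.35.

m = +2.35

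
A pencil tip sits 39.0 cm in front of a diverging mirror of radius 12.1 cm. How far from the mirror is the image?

f = R/2 = 12.1/2 = 6.050 cm; for a diverging mirror, f = -6.050 cm.
Mirror equation: 1/d_i = 1/f − 1/d_o = 1/(-6.050) − 1/(39.0) = -0.1653 − 0.02564 = -0.1909, so d_i = -5.24 cm.
The image is virtual, upright and reduced, behind the mirror.

5.24 cm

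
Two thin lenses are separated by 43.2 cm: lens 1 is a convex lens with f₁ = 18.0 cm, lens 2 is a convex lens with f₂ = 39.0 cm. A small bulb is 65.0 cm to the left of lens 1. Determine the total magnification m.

Lens 1: 1/d_i1 = 1/(18.0) − 1/(65.0) = 0.04017, so d_i1 = 24.89 cm; m₁ = −d_i1/d_o1 = -0.3829.
d_o2 = 43.2 − (24.89) = 18.31 cm.
Lens 2: 1/d_i2 = 1/(39.0) − 1/(18.31) = -0.02897, so d_i2 = -34.51 cm; m₂ = −d_i2/d_o2 = +1.885.
m = m₁·m₂ = (-0.3829)(+1.885) = -0.722.

m = -0.722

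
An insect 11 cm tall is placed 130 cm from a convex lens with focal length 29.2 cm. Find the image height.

3.19 cm

1/d_i = 1/f − 1/d_o = 1/(29.20) − 1/(130) = 0.02655, so d_i = 37.66 cm.
m = −d_i/d_o = -0.2897.
|h_i| = |m|·h_o = 0.2897 × 11 = 3.19 cm. The image is real, inverted and reduced, on the far side of the lens.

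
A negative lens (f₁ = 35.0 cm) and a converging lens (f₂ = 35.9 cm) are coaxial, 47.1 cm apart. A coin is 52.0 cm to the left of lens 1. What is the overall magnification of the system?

f₁ = −35.0 cm (diverging).
Lens 1: 1/d_i1 = 1/(-35.0) − 1/(52.0) = -0.04780, so d_i1 = -20.92 cm; m₁ = −d_i1/d_o1 = +0.4023.
d_o2 = 47.1 − (-20.92) = 68.02 cm.
Lens 2: 1/d_i2 = 1/(35.9) − 1/(68.02) = 0.01315, so d_i2 = 76.02 cm; m₂ = −d_i2/d_o2 = -1.118.
m = m₁·m₂ = (+0.4023)(-1.118) = -0.450.

m = -0.450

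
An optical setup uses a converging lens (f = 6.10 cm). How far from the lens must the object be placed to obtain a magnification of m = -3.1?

8.07 cm

m = −d_i/d_o ⇒ d_i = −m·d_o.
1/f = 1/d_o + 1/d_i = 1/d_o − 1/(m·d_o) = (1 − 1/m)/d_o, so d_o = f(1 − 1/m) = (6.100)(1 − 1/(-3.1)) = 8.07 cm.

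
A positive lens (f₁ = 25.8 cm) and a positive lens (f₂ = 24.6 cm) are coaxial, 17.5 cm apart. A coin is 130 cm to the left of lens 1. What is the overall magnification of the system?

Lens 1: 1/d_i1 = 1/(25.8) − 1/(130) = 0.03107, so d_i1 = 32.19 cm; m₁ = −d_i1/d_o1 = -0.2476.
d_o2 = 17.5 − (32.19) = -14.69 cm (virtual object).
Lens 2: 1/d_i2 = 1/(24.6) − 1/(-14.69) = 0.1087, so d_i2 = 9.198 cm; m₂ = −d_i2/d_o2 = +0.6261.
m = m₁·m₂ = (-0.2476)(+0.6261) = -0.155.

m = -0.155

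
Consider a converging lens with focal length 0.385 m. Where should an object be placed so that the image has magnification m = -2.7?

0.528 m

m = −d_i/d_o ⇒ d_i = −m·d_o.
1/f = 1/d_o + 1/d_i = 1/d_o − 1/(m·d_o) = (1 − 1/m)/d_o, so d_o = f(1 − 1/m) = (0.3850)(1 − 1/(-2.7)) = 0.528 m.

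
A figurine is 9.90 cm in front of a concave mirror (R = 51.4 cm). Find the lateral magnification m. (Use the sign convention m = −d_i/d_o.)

m = +1.63

f = R/2 = 51.4/2 = 25.70 cm.
1/d_i = 1/f − 1/d_o = 1/(25.70) − 1/(9.90) = -0.06210, so d_i = -16.10 cm.
m = −d_i/d_o = −(-16.10)/(9.90) = +1.63.
The image is virtual, upright and enlarged, behind the mirror.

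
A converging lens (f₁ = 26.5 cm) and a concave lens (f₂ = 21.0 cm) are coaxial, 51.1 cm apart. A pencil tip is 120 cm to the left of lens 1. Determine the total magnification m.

m = -0.156

Lens 1: 1/d_i1 = 1/(26.5) − 1/(120) = 0.02940, so d_i1 = 34.01 cm; m₁ = −d_i1/d_o1 = -0.2834.
d_o2 = 51.1 − (34.01) = 17.09 cm.
f₂ = −21.0 cm (diverging).
Lens 2: 1/d_i2 = 1/(-21.0) − 1/(17.09) = -0.1061, so d_i2 = -9.422 cm; m₂ = −d_i2/d_o2 = +0.5513.
m = m₁·m₂ = (-0.2834)(+0.5513) = -0.156.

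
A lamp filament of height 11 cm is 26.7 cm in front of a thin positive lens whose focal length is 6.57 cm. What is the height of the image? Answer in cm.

1/d_i = 1/f − 1/d_o = 1/(6.570) − 1/(26.7) = 0.1148, so d_i = 8.714 cm.
m = −d_i/d_o = -0.3264.
|h_i| = |m|·h_o = 0.3264 × 11 = 3.59 cm. The image is real, inverted and reduced, on the far side of the lens.

3.59 cm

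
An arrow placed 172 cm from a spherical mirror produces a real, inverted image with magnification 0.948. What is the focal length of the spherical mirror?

m = −d_i/d_o ⇒ d_i = −m·d_o = −(-0.948)·(172) = 163.1 cm.
1/f = 1/d_o + 1/d_i = 1/(172) + 1/(163.1) = 0.01195, so f = 83.7 cm.
Since f is positive, the spherical mirror is concave.

f = 83.7 cm (concave)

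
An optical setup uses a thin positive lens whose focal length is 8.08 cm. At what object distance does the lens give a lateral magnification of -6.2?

9.38 cm

m = −d_i/d_o ⇒ d_i = −m·d_o.
1/f = 1/d_o + 1/d_i = 1/d_o − 1/(m·d_o) = (1 − 1/m)/d_o, so d_o = f(1 − 1/m) = (8.080)(1 − 1/(-6.2)) = 9.38 cm.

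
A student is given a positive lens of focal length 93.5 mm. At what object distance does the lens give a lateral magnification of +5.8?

77.4 mm

m = −d_i/d_o ⇒ d_i = −m·d_o.
1/f = 1/d_o + 1/d_i = 1/d_o − 1/(m·d_o) = (1 − 1/m)/d_o, so d_o = f(1 − 1/m) = (93.50)(1 − 1/(+5.8)) = 77.4 mm.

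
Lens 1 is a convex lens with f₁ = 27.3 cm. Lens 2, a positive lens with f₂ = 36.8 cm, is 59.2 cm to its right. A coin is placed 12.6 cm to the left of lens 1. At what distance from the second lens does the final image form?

Lens 1: 1/d_i1 = 1/f₁ − 1/d_o1 = 1/(27.3) − 1/(12.6) = -0.04274, so d_i1 = -23.40 cm.
The intermediate image is 23.40 cm to the left of lens 1 (virtual), which is 59.2 − (-23.40) = 82.60 cm to the left of lens 2, so d_o2 = +82.60 cm.
Lens 2: 1/d_i2 = 1/f₂ − 1/d_o2 = 1/(36.8) − 1/(82.60) = 0.01507, so d_i2 = 66.4 cm.
The final image is real, 66.4 cm to the right of lens 2 (overall magnification ≈ -1.5).

66.4 cm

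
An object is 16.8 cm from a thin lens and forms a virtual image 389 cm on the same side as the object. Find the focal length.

Virtual image ⇒ d_i = −389 cm.
1/f = 1/d_o + 1/d_i = 1/(16.8) + 1/(-389) = 0.05695, so f = 17.6 cm.
Since f is positive, the thin lens is converging.

f = 17.6 cm (converging)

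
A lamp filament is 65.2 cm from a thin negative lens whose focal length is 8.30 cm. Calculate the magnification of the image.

For a negative lens, f = -8.30 cm.
1/d_i = 1/f − 1/d_o = 1/(-8.300) − 1/(65.2) = -0.1358, so d_i = -7.363 cm.
m = −d_i/d_o = −(-7.363)/(65.2) = +0.113.
The image is virtual, upright and reduced, on the same side as the object.

m = +0.113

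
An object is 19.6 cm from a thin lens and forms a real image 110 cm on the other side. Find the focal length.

f = 16.6 cm (converging)

Real image ⇒ d_i = +110 cm.
1/f = 1/d_o + 1/d_i = 1/(19.6) + 1/(110) = 0.06011, so f = 16.6 cm.
Since f is positive, the thin lens is converging.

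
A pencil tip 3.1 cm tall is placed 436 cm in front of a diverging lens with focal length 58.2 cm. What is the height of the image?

For a diverging lens, f = -58.2 cm.
1/d_i = 1/f − 1/d_o = 1/(-58.20) − 1/(436) = -0.01948, so d_i = -51.35 cm.
m = −d_i/d_o = +0.1178.
|h_i| = |m|·h_o = 0.1178 × 3.1 = 0.365 cm. The image is virtual, upright and reduced, on the same side as the object.

0.365 cm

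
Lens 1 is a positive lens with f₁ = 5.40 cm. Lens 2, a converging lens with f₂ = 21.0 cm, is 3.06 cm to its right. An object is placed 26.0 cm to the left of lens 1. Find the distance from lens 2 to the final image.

3.19 cm

Lens 1: 1/d_i1 = 1/f₁ − 1/d_o1 = 1/(5.40) − 1/(26.0) = 0.1467, so d_i1 = 6.816 cm.
The intermediate image is 6.816 cm to the right of lens 1, which lies 3.756 cm to the right of lens 2 — a virtual object — so d_o2 = −3.756 cm.
Lens 2: 1/d_i2 = 1/f₂ − 1/d_o2 = 1/(21.0) − 1/(-3.756) = 0.3139, so d_i2 = 3.19 cm.
The final image is real, 3.19 cm to the right of lens 2 (overall magnification ≈ -0.22).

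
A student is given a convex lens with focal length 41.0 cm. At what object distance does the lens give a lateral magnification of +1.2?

m = −d_i/d_o ⇒ d_i = −m·d_o.
1/f = 1/d_o + 1/d_i = 1/d_o − 1/(m·d_o) = (1 − 1/m)/d_o, so d_o = f(1 − 1/m) = (41.00)(1 − 1/(+1.2)) = 6.83 cm.

6.83 cm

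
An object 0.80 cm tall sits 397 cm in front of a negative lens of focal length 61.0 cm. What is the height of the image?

0.107 cm

For a negative lens, f = -61.0 cm.
1/d_i = 1/f − 1/d_o = 1/(-61.00) − 1/(397) = -0.01891, so d_i = -52.88 cm.
m = −d_i/d_o = +0.1332.
|h_i| = |m|·h_o = 0.1332 × 0.80 = 0.107 cm. The image is virtual, upright and reduced, on the same side as the object.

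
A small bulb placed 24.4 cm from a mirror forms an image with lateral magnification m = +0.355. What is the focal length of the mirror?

m = −d_i/d_o ⇒ d_i = −m·d_o = −(+0.355)·(24.4) = -8.662 cm.
1/f = 1/d_o + 1/d_i = 1/(24.4) + 1/(-8.662) = -0.07446, so f = -13.4 cm.
Since f is negative, the mirror is convex.

f = -13.4 cm (convex)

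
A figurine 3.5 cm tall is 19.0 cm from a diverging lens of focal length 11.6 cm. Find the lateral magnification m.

For a diverging lens, f = -11.6 cm.
1/d_i = 1/f − 1/d_o = 1/(-11.60) − 1/(19.0) = -0.1388, so d_i = -7.203 cm.
m = −d_i/d_o = −(-7.203)/(19.0) = +0.379.
The image is virtual, upright and reduced, on the same side as the object.

m = +0.379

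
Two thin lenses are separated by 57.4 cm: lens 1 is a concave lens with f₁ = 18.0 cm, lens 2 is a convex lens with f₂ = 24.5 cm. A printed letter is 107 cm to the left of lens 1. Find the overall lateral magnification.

f₁ = −18.0 cm (diverging).
Lens 1: 1/d_i1 = 1/(-18.0) − 1/(107) = -0.06490, so d_i1 = -15.41 cm; m₁ = −d_i1/d_o1 = +0.1440.
d_o2 = 57.4 − (-15.41) = 72.81 cm.
Lens 2: 1/d_i2 = 1/(24.5) − 1/(72.81) = 0.02708, so d_i2 = 36.92 cm; m₂ = −d_i2/d_o2 = -0.5071.
m = m₁·m₂ = (+0.1440)(-0.5071) = -0.0730.

m = -0.0730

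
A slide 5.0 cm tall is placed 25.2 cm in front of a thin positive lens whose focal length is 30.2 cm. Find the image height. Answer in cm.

1/d_i = 1/f − 1/d_o = 1/(30.20) − 1/(25.2) = -0.006570, so d_i = -152.2 cm.
m = −d_i/d_o = +6.040.
|h_i| = |m|·h_o = 6.040 × 5.0 = 30.2 cm. The image is virtual, upright and enlarged, on the same side as the object.

30.2 cm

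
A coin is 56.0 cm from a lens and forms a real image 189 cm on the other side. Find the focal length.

Real image ⇒ d_i = +189 cm.
1/f = 1/d_o + 1/d_i = 1/(56.0) + 1/(189) = 0.02315, so f = 43.2 cm.
Since f is positive, the lens is converging.

f = 43.2 cm (converging)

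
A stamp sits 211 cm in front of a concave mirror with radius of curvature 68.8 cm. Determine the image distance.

41.1 cm

f = R/2 = 68.8/2 = 34.40 cm.
Mirror equation: 1/q = 1/f − 1/p = 1/(34.40) − 1/(211) = 0.02907 − 0.004739 = 0.02433, so q = 41.1 cm.
The image is real, inverted and reduced, in front of the mirror.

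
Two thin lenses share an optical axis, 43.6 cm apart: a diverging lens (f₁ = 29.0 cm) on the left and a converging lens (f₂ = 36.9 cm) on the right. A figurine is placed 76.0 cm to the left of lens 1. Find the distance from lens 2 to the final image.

Lens 1 is diverging, so f₁ = −29.0 cm.
Lens 1: 1/d_i1 = 1/f₁ − 1/d_o1 = 1/(-29.0) − 1/(76.0) = -0.04764, so d_i1 = -20.99 cm.
The intermediate image is 20.99 cm to the left of lens 1 (virtual), which is 43.6 − (-20.99) = 64.59 cm to the left of lens 2, so d_o2 = +64.59 cm.
Lens 2: 1/d_i2 = 1/f₂ − 1/d_o2 = 1/(36.9) − 1/(64.59) = 0.01162, so d_i2 = 86.1 cm.
The final image is real, 86.1 cm to the right of lens 2 (overall magnification ≈ -0.37).

86.1 cm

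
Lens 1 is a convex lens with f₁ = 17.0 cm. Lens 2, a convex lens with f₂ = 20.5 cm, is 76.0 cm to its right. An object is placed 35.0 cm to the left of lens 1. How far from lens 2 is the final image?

39.2 cm

Lens 1: 1/d_i1 = 1/f₁ − 1/d_o1 = 1/(17.0) − 1/(35.0) = 0.03025, so d_i1 = 33.06 cm.
The intermediate image is 33.06 cm to the right of lens 1, which is 76.0 − (33.06) = 42.94 cm to the left of lens 2, so d_o2 = +42.94 cm.
Lens 2: 1/d_i2 = 1/f₂ − 1/d_o2 = 1/(20.5) − 1/(42.94) = 0.02549, so d_i2 = 39.2 cm.
The final image is real, 39.2 cm to the right of lens 2 (overall magnification ≈ 0.86).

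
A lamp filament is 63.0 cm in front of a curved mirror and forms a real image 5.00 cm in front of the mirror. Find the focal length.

f = 4.63 cm (concave)

Real image ⇒ d_i = +5.00 cm.
1/f = 1/d_o + 1/d_i = 1/(63.0) + 1/(5.00) = 0.2159, so f = 4.63 cm.
Since f is positive, the curved mirror is concave.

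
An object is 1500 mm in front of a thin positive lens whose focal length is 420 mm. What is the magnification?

m = -0.389

1/d_i = 1/f − 1/d_o = 1/(420.0) − 1/(1500) = 0.001714, so d_i = 583.3 mm.
m = −d_i/d_o = −(583.3)/(1500) = -0.389.
The image is real, inverted and reduced, on the far side of the lens.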